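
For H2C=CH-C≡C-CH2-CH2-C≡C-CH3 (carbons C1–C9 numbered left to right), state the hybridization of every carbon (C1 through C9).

C1 (3 σ bonds, plus one π bond) has steric number 3: sp2.
C2 has 3 σ bonds, plus one π bond: steric number 3 → sp2.
C3 has 2 σ bonds, plus two π bonds: steric number 2 → sp.
C4: 2 σ bonds, plus two π bonds; 2 regions of electron density → sp.
C5: 4 σ bonds; 4 regions of electron density → sp3.
C6 carries 4 σ bonds, giving a steric number of 4, so it is sp3.
C7 carries 2 σ bonds, plus two π bonds, giving a steric number of 2, so it is sp.
C8 carries 2 σ bonds, plus two π bonds, giving a steric number of 2, so it is sp.
C9 has 4 σ bonds: steric number 4 → sp3.

C1 sp2, C2 sp2, C3 sp, C4 sp, C5 sp3, C6 sp3, C7 sp, C8 sp, C9 sp3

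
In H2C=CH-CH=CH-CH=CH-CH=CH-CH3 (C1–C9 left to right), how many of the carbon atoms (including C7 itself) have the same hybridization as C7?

C7 is sp2 (one π bond).
C1: sp2 ✓
C2: sp2 ✓
C3: sp2 ✓
C4: sp2 ✓
C5: sp2 ✓
C6: sp2 ✓
C7: sp2 ✓
C8: sp2 ✓
C9: sp3
8 carbons are sp2.

8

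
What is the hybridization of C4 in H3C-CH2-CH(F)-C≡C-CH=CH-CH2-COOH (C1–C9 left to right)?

C4 has 2 σ bonds, plus two π bonds: steric number 2 → sp.

sp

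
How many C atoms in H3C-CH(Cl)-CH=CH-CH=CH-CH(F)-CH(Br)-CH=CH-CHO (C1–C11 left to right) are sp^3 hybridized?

4

C1: sp3 ✓
C2: sp3 ✓
C3: sp2
C4: sp2
C5: sp2
C6: sp2
C7: sp3 ✓
C8: sp3 ✓
C9: sp2
C10: sp2
C11: sp2
C1, C2, C7, C8 → 4 sp3 carbons.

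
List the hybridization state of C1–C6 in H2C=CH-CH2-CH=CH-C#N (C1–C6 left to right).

C1: 3 σ bonds, plus one π bond; 3 regions of electron density → sp2.
C2 — 3 σ bonds, plus one π bond. Steric number 3, so sp2.
C3 has 4 σ bonds: steric number 4 → sp3.
C4 — 3 σ bonds, plus one π bond. Steric number 3, so sp2.
C5 is sp2: 3 σ bonds, plus one π bond, 3 electron-density regions.
C6: 2 σ bonds, plus two π bonds — 2 electron domains, sp.

C1 sp2, C2 sp2, C3 sp3, C4 sp2, C5 sp2, C6 sp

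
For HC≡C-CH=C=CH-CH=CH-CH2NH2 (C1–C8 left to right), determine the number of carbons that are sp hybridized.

C1: sp ✓
C2: sp ✓
C3: sp2
C4: sp ✓
C5: sp2
C6: sp2
C7: sp2
C8: sp3
C1, C2, C4 → 3 sp carbons.

3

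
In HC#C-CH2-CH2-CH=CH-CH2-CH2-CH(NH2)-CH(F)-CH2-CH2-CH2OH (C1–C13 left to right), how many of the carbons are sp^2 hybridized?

2

C1: sp
C2: sp
C3: sp3
C4: sp3
C5: sp2 ✓
C6: sp2 ✓
C7: sp3
C8: sp3
C9: sp3
C10: sp3
C11: sp3
C12: sp3
C13: sp3
C5, C6 → 2 sp2 carbons.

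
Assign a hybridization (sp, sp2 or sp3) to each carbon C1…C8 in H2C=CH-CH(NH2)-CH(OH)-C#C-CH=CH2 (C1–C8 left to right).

C1 — 3 σ bonds, plus one π bond. Steric number 3, so sp2.
C2: 3 σ bonds, plus one π bond — 3 electron domains, sp2.
C3 (4 σ bonds) has steric number 4: sp3.
C4: 4 σ bonds; 4 regions of electron density → sp3.
C5: 2 σ bonds, plus two π bonds — 2 electron domains, sp.
C6 has 2 σ bonds, plus two π bonds: steric number 2 → sp.
C7 carries 3 σ bonds, plus one π bond, giving a steric number of 3, so it is sp2.
C8 is sp2: 3 σ bonds, plus one π bond, 3 electron-density regions.

C1 sp2, C2 sp2, C3 sp3, C4 sp3, C5 sp, C6 sp, C7 sp2, C8 sp2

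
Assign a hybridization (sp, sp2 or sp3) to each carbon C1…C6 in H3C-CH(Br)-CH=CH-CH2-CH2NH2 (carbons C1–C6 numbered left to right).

C1 sp3, C2 sp3, C3 sp2, C4 sp2, C5 sp3, C6 sp3

C1 carries 4 σ bonds, giving a steric number of 4, so it is sp3.
C2: 4 σ bonds — 4 electron domains, sp3.
C3: 3 σ bonds, plus one π bond; 3 regions of electron density → sp2.
C4 is sp2: 3 σ bonds, plus one π bond, 3 electron-density regions.
C5 — 4 σ bonds. Steric number 4, so sp3.
C6 has 4 σ bonds: steric number 4 → sp3.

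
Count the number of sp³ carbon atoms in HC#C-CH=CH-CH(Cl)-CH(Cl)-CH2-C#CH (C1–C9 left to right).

3

C1: sp
C2: sp
C3: sp2
C4: sp2
C5: sp3 ✓
C6: sp3 ✓
C7: sp3 ✓
C8: sp
C9: sp
C5, C6, C7 → 3 sp3 carbons.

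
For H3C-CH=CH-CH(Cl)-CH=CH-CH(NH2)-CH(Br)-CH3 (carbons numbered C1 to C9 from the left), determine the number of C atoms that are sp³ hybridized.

5

C1: sp3 ✓
C2: sp2
C3: sp2
C4: sp3 ✓
C5: sp2
C6: sp2
C7: sp3 ✓
C8: sp3 ✓
C9: sp3 ✓
C1, C4, C7, C8, C9 → 5 sp3 carbons.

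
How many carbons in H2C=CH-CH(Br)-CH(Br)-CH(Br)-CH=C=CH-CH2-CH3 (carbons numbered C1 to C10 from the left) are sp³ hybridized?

5

C1: sp2
C2: sp2
C3: sp3 ✓
C4: sp3 ✓
C5: sp3 ✓
C6: sp2
C7: sp
C8: sp2
C9: sp3 ✓
C10: sp3 ✓
C3, C4, C5, C9, C10 → 5 sp3 carbons.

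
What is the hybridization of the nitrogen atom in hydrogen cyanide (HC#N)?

sp

The nitrogen atom: 1 σ bond and 1 lone pair, plus two π bonds — 2 electron domains, sp.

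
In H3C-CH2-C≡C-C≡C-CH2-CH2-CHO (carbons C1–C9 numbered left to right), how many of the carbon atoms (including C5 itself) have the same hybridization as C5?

C5 is sp (two π bonds).
C1: sp3
C2: sp3
C3: sp ✓
C4: sp ✓
C5: sp ✓
C6: sp ✓
C7: sp3
C8: sp3
C9: sp2
4 carbons are sp.

4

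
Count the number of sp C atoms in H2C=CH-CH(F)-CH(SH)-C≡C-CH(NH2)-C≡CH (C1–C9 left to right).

C1: sp2
C2: sp2
C3: sp3
C4: sp3
C5: sp ✓
C6: sp ✓
C7: sp3
C8: sp ✓
C9: sp ✓
C5, C6, C8, C9 → 4 sp carbons.

4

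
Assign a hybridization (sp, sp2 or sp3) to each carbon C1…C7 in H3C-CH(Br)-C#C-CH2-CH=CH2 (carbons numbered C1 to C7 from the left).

C1 sp3, C2 sp3, C3 sp, C4 sp, C5 sp3, C6 sp2, C7 sp2

C1: 4 σ bonds; 4 regions of electron density → sp3.
C2 (4 σ bonds) has steric number 4: sp3.
C3 carries 2 σ bonds, plus two π bonds, giving a steric number of 2, so it is sp.
C4 carries 2 σ bonds, plus two π bonds, giving a steric number of 2, so it is sp.
C5 carries 4 σ bonds, giving a steric number of 4, so it is sp3.
C6: 3 σ bonds, plus one π bond; 3 regions of electron density → sp2.
C7 carries 3 σ bonds, plus one π bond, giving a steric number of 3, so it is sp2.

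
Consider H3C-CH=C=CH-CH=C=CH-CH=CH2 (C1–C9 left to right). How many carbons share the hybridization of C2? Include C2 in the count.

6

C2 is sp2 (one π bond).
C1: sp3
C2: sp2 ✓
C3: sp
C4: sp2 ✓
C5: sp2 ✓
C6: sp
C7: sp2 ✓
C8: sp2 ✓
C9: sp2 ✓
6 carbons are sp2.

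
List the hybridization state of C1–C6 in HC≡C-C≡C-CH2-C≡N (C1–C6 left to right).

C1 sp, C2 sp, C3 sp, C4 sp, C5 sp3, C6 sp

C1 carries 2 σ bonds, plus two π bonds, giving a steric number of 2, so it is sp.
C2: 2 σ bonds, plus two π bonds; 2 regions of electron density → sp.
C3 has 2 σ bonds, plus two π bonds: steric number 2 → sp.
C4 (2 σ bonds, plus two π bonds) has steric number 2: sp.
C5 — 4 σ bonds. Steric number 4, so sp3.
C6 has 2 σ bonds, plus two π bonds: steric number 2 → sp.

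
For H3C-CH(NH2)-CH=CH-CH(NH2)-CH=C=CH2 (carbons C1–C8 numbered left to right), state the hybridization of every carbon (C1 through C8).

C1 sp3, C2 sp3, C3 sp2, C4 sp2, C5 sp3, C6 sp2, C7 sp, C8 sp2

C1 is sp3: 4 σ bonds, 4 electron-density regions.
C2: 4 σ bonds — 4 electron domains, sp3.
C3 is sp2: 3 σ bonds, plus one π bond, 3 electron-density regions.
C4: 3 σ bonds, plus one π bond; 3 regions of electron density → sp2.
C5: 4 σ bonds; 4 regions of electron density → sp3.
C6 (3 σ bonds, plus one π bond) has steric number 3: sp2.
C7 is sp: 2 σ bonds, plus two π bonds, 2 electron-density regions.
C8 has 3 σ bonds, plus one π bond: steric number 3 → sp2.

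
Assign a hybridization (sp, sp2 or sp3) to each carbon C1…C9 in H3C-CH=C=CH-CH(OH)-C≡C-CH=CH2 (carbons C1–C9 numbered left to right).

C1 sp3, C2 sp2, C3 sp, C4 sp2, C5 sp3, C6 sp, C7 sp, C8 sp2, C9 sp2

C1: 4 σ bonds; 4 regions of electron density → sp3.
C2: 3 σ bonds, plus one π bond — 3 electron domains, sp2.
C3 carries 2 σ bonds, plus two π bonds, giving a steric number of 2, so it is sp.
C4 (3 σ bonds, plus one π bond) has steric number 3: sp2.
C5 has 4 σ bonds: steric number 4 → sp3.
C6: 2 σ bonds, plus two π bonds; 2 regions of electron density → sp.
C7: 2 σ bonds, plus two π bonds; 2 regions of electron density → sp.
C8 — 3 σ bonds, plus one π bond. Steric number 3, so sp2.
C9: 3 σ bonds, plus one π bond; 3 regions of electron density → sp2.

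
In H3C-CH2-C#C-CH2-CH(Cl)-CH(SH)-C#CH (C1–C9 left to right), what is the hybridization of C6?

C6: 4 σ bonds — 4 electron domains, sp3.

sp3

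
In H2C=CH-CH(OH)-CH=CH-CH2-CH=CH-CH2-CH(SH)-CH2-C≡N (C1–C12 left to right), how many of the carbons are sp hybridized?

C1: sp2
C2: sp2
C3: sp3
C4: sp2
C5: sp2
C6: sp3
C7: sp2
C8: sp2
C9: sp3
C10: sp3
C11: sp3
C12: sp ✓
C12 → 1 sp carbon.

1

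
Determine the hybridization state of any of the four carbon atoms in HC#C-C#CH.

sp

Every carbon is part of a C≡C triple bond: two σ regions → sp.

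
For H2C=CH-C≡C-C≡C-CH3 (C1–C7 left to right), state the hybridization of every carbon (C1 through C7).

C1 sp2, C2 sp2, C3 sp, C4 sp, C5 sp, C6 sp, C7 sp3

C1 is sp2: 3 σ bonds, plus one π bond, 3 electron-density regions.
C2 — 3 σ bonds, plus one π bond. Steric number 3, so sp2.
C3 — 2 σ bonds, plus two π bonds. Steric number 2, so sp.
C4 carries 2 σ bonds, plus two π bonds, giving a steric number of 2, so it is sp.
C5: 2 σ bonds, plus two π bonds — 2 electron domains, sp.
C6 — 2 σ bonds, plus two π bonds. Steric number 2, so sp.
C7 is sp3: 4 σ bonds, 4 electron-density regions.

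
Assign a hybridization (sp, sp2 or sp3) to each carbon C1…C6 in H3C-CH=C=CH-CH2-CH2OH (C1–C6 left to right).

C1 sp3, C2 sp2, C3 sp, C4 sp2, C5 sp3, C6 sp3

C1 — 4 σ bonds. Steric number 4, so sp3.
C2: 3 σ bonds, plus one π bond; 3 regions of electron density → sp2.
C3 — 2 σ bonds, plus two π bonds. Steric number 2, so sp.
C4 (3 σ bonds, plus one π bond) has steric number 3: sp2.
C5 has 4 σ bonds: steric number 4 → sp3.
C6 has 4 σ bonds: steric number 4 → sp3.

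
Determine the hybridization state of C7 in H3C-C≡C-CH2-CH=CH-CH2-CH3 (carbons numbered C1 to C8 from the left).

C7 carries 4 σ bonds, giving a steric number of 4, so it is sp3.

sp^3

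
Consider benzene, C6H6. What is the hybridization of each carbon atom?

sp²

Every ring carbon has three σ bonds and contributes one p electron to the aromatic π system.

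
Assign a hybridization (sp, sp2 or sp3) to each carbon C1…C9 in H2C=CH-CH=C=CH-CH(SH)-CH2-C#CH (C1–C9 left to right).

C1 sp2, C2 sp2, C3 sp2, C4 sp, C5 sp2, C6 sp3, C7 sp3, C8 sp, C9 sp

C1 — 3 σ bonds, plus one π bond. Steric number 3, so sp2.
C2: 3 σ bonds, plus one π bond — 3 electron domains, sp2.
C3 is sp2: 3 σ bonds, plus one π bond, 3 electron-density regions.
C4 (2 σ bonds, plus two π bonds) has steric number 2: sp.
C5 — 3 σ bonds, plus one π bond. Steric number 3, so sp2.
C6: 4 σ bonds — 4 electron domains, sp3.
C7 (4 σ bonds) has steric number 4: sp3.
C8: 2 σ bonds, plus two π bonds; 2 regions of electron density → sp.
C9: 2 σ bonds, plus two π bonds; 2 regions of electron density → sp.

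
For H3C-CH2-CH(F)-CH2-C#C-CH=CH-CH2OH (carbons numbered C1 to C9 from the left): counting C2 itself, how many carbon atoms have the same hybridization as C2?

C2 is sp3 (only σ bonds).
C1: sp3 ✓
C2: sp3 ✓
C3: sp3 ✓
C4: sp3 ✓
C5: sp
C6: sp
C7: sp2
C8: sp2
C9: sp3 ✓
5 carbons are sp3.

5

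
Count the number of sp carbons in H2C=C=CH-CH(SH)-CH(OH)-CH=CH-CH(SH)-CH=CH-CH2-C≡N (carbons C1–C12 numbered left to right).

2

C1: sp2
C2: sp ✓
C3: sp2
C4: sp3
C5: sp3
C6: sp2
C7: sp2
C8: sp3
C9: sp2
C10: sp2
C11: sp3
C12: sp ✓
C2, C12 → 2 sp carbons.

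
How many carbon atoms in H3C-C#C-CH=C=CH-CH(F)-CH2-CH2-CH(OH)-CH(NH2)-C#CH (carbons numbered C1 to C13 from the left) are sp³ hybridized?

C1: sp3 ✓
C2: sp
C3: sp
C4: sp2
C5: sp
C6: sp2
C7: sp3 ✓
C8: sp3 ✓
C9: sp3 ✓
C10: sp3 ✓
C11: sp3 ✓
C12: sp
C13: sp
C1, C7, C8, C9, C10, C11 → 6 sp3 carbons.

6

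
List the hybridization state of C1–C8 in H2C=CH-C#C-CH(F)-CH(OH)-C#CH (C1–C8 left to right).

C1 sp2, C2 sp2, C3 sp, C4 sp, C5 sp3, C6 sp3, C7 sp, C8 sp

C1 is sp2: 3 σ bonds, plus one π bond, 3 electron-density regions.
C2 — 3 σ bonds, plus one π bond. Steric number 3, so sp2.
C3 carries 2 σ bonds, plus two π bonds, giving a steric number of 2, so it is sp.
C4: 2 σ bonds, plus two π bonds — 2 electron domains, sp.
C5 (4 σ bonds) has steric number 4: sp3.
C6 (4 σ bonds) has steric number 4: sp3.
C7 carries 2 σ bonds, plus two π bonds, giving a steric number of 2, so it is sp.
C8 (2 σ bonds, plus two π bonds) has steric number 2: sp.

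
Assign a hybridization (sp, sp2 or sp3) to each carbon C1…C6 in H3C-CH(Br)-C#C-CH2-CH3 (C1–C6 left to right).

C1 — 4 σ bonds. Steric number 4, so sp3.
C2: 4 σ bonds — 4 electron domains, sp3.
C3 is sp: 2 σ bonds, plus two π bonds, 2 electron-density regions.
C4: 2 σ bonds, plus two π bonds — 2 electron domains, sp.
C5: 4 σ bonds — 4 electron domains, sp3.
C6 has 4 σ bonds: steric number 4 → sp3.

C1 sp3, C2 sp3, C3 sp, C4 sp, C5 sp3, C6 sp3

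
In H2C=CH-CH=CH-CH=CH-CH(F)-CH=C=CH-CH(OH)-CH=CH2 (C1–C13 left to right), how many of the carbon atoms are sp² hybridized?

C1: sp2 ✓
C2: sp2 ✓
C3: sp2 ✓
C4: sp2 ✓
C5: sp2 ✓
C6: sp2 ✓
C7: sp3
C8: sp2 ✓
C9: sp
C10: sp2 ✓
C11: sp3
C12: sp2 ✓
C13: sp2 ✓
C1, C2, C3, C4, C5, C6, C8, C10, C12, C13 → 10 sp2 carbons.

10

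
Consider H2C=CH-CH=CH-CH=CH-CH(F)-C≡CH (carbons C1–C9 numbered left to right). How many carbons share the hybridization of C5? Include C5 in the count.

6

C5 is sp2 (one π bond).
C1: sp2 ✓
C2: sp2 ✓
C3: sp2 ✓
C4: sp2 ✓
C5: sp2 ✓
C6: sp2 ✓
C7: sp3
C8: sp
C9: sp
6 carbons are sp2.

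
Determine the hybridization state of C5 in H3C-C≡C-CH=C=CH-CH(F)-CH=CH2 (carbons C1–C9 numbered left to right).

C5: 2 σ bonds, plus two π bonds — 2 electron domains, sp.

sp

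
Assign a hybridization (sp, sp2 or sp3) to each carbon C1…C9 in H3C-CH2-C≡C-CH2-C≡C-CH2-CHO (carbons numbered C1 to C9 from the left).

C1 sp3, C2 sp3, C3 sp, C4 sp, C5 sp3, C6 sp, C7 sp, C8 sp3, C9 sp2

C1 — 4 σ bonds. Steric number 4, so sp3.
C2 — 4 σ bonds. Steric number 4, so sp3.
C3 carries 2 σ bonds, plus two π bonds, giving a steric number of 2, so it is sp.
C4: 2 σ bonds, plus two π bonds — 2 electron domains, sp.
C5: 4 σ bonds; 4 regions of electron density → sp3.
C6: 2 σ bonds, plus two π bonds — 2 electron domains, sp.
C7 (2 σ bonds, plus two π bonds) has steric number 2: sp.
C8 (4 σ bonds) has steric number 4: sp3.
C9 — 3 σ bonds, plus one π bond. Steric number 3, so sp2.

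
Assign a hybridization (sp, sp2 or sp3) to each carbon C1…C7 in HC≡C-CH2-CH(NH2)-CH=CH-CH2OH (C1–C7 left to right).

C1 sp, C2 sp, C3 sp3, C4 sp3, C5 sp2, C6 sp2, C7 sp3

C1 is sp: 2 σ bonds, plus two π bonds, 2 electron-density regions.
C2 has 2 σ bonds, plus two π bonds: steric number 2 → sp.
C3: 4 σ bonds — 4 electron domains, sp3.
C4: 4 σ bonds; 4 regions of electron density → sp3.
C5: 3 σ bonds, plus one π bond — 3 electron domains, sp2.
C6: 3 σ bonds, plus one π bond; 3 regions of electron density → sp2.
C7 is sp3: 4 σ bonds, 4 electron-density regions.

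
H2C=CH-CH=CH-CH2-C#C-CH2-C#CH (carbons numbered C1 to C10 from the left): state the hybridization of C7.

C7: 2 σ bonds, plus two π bonds — 2 electron domains, sp.

sp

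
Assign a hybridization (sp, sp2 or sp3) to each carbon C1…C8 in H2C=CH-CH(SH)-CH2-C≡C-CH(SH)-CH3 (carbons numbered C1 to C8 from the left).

C1: 3 σ bonds, plus one π bond; 3 regions of electron density → sp2.
C2 — 3 σ bonds, plus one π bond. Steric number 3, so sp2.
C3 carries 4 σ bonds, giving a steric number of 4, so it is sp3.
C4 (4 σ bonds) has steric number 4: sp3.
C5 — 2 σ bonds, plus two π bonds. Steric number 2, so sp.
C6 (2 σ bonds, plus two π bonds) has steric number 2: sp.
C7 carries 4 σ bonds, giving a steric number of 4, so it is sp3.
C8 has 4 σ bonds: steric number 4 → sp3.

C1 sp2, C2 sp2, C3 sp3, C4 sp3, C5 sp, C6 sp, C7 sp3, C8 sp3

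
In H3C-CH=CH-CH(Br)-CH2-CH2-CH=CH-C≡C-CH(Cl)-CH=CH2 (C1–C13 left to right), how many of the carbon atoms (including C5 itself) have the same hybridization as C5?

C5 is sp3 (only σ bonds).
C1: sp3 ✓
C2: sp2
C3: sp2
C4: sp3 ✓
C5: sp3 ✓
C6: sp3 ✓
C7: sp2
C8: sp2
C9: sp
C10: sp
C11: sp3 ✓
C12: sp2
C13: sp2
5 carbons are sp3.

5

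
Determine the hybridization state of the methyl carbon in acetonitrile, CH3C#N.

The methyl carbon carries 4 σ bonds, giving a steric number of 4, so it is sp3.

sp³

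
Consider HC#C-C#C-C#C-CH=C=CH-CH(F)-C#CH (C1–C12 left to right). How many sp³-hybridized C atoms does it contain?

C1: sp
C2: sp
C3: sp
C4: sp
C5: sp
C6: sp
C7: sp2
C8: sp
C9: sp2
C10: sp3 ✓
C11: sp
C12: sp
C10 → 1 sp3 carbon.

1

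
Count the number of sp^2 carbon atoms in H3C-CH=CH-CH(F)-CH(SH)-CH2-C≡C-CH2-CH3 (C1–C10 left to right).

2

C1: sp3
C2: sp2 ✓
C3: sp2 ✓
C4: sp3
C5: sp3
C6: sp3
C7: sp
C8: sp
C9: sp3
C10: sp3
C2, C3 → 2 sp2 carbons.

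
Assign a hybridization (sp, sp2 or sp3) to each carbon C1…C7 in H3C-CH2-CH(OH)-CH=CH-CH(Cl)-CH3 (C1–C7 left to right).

C1 sp3, C2 sp3, C3 sp3, C4 sp2, C5 sp2, C6 sp3, C7 sp3

C1: 4 σ bonds — 4 electron domains, sp3.
C2 carries 4 σ bonds, giving a steric number of 4, so it is sp3.
C3 has 4 σ bonds: steric number 4 → sp3.
C4: 3 σ bonds, plus one π bond — 3 electron domains, sp2.
C5 is sp2: 3 σ bonds, plus one π bond, 3 electron-density regions.
C6 is sp3: 4 σ bonds, 4 electron-density regions.
C7 is sp3: 4 σ bonds, 4 electron-density regions.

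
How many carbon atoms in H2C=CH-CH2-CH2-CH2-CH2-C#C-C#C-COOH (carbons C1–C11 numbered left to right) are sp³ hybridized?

4

C1: sp2
C2: sp2
C3: sp3 ✓
C4: sp3 ✓
C5: sp3 ✓
C6: sp3 ✓
C7: sp
C8: sp
C9: sp
C10: sp
C11: sp2
C3, C4, C5, C6 → 4 sp3 carbons.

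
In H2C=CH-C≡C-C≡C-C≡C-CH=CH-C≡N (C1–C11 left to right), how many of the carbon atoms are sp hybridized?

7

C1: sp2
C2: sp2
C3: sp ✓
C4: sp ✓
C5: sp ✓
C6: sp ✓
C7: sp ✓
C8: sp ✓
C9: sp2
C10: sp2
C11: sp ✓
C3, C4, C5, C6, C7, C8, C11 → 7 sp carbons.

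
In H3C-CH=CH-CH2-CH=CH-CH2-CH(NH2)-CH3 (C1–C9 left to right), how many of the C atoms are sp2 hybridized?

4

C1: sp3
C2: sp2 ✓
C3: sp2 ✓
C4: sp3
C5: sp2 ✓
C6: sp2 ✓
C7: sp3
C8: sp3
C9: sp3
C2, C3, C5, C6 → 4 sp2 carbons.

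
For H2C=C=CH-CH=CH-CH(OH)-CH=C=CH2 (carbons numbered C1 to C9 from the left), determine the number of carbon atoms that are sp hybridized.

C1: sp2
C2: sp ✓
C3: sp2
C4: sp2
C5: sp2
C6: sp3
C7: sp2
C8: sp ✓
C9: sp2
C2, C8 → 2 sp carbons.

2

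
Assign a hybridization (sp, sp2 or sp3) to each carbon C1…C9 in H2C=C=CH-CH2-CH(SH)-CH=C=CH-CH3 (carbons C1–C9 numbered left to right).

C1 sp2, C2 sp, C3 sp2, C4 sp3, C5 sp3, C6 sp2, C7 sp, C8 sp2, C9 sp3

C1 (3 σ bonds, plus one π bond) has steric number 3: sp2.
C2: 2 σ bonds, plus two π bonds — 2 electron domains, sp.
C3 has 3 σ bonds, plus one π bond: steric number 3 → sp2.
C4 — 4 σ bonds. Steric number 4, so sp3.
C5 is sp3: 4 σ bonds, 4 electron-density regions.
C6 (3 σ bonds, plus one π bond) has steric number 3: sp2.
C7: 2 σ bonds, plus two π bonds; 2 regions of electron density → sp.
C8 carries 3 σ bonds, plus one π bond, giving a steric number of 3, so it is sp2.
C9 — 4 σ bonds. Steric number 4, so sp3.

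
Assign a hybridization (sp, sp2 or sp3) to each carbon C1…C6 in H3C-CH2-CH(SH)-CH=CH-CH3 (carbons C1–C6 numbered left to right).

C1: 4 σ bonds; 4 regions of electron density → sp3.
C2 is sp3: 4 σ bonds, 4 electron-density regions.
C3 has 4 σ bonds: steric number 4 → sp3.
C4 — 3 σ bonds, plus one π bond. Steric number 3, so sp2.
C5 — 3 σ bonds, plus one π bond. Steric number 3, so sp2.
C6: 4 σ bonds; 4 regions of electron density → sp3.

C1 sp3, C2 sp3, C3 sp3, C4 sp2, C5 sp2, C6 sp3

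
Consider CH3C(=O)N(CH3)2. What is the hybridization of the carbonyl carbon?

The carbonyl carbon has 3 σ bonds, plus one π bond: steric number 3 → sp2.

sp^2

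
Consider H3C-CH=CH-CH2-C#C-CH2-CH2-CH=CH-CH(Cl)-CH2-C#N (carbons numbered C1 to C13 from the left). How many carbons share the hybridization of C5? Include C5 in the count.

C5 is sp (two π bonds).
C1: sp3
C2: sp2
C3: sp2
C4: sp3
C5: sp ✓
C6: sp ✓
C7: sp3
C8: sp3
C9: sp2
C10: sp2
C11: sp3
C12: sp3
C13: sp ✓
3 carbons are sp.

3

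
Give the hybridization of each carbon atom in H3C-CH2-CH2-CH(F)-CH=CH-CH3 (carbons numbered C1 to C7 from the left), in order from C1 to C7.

C1 carries 4 σ bonds, giving a steric number of 4, so it is sp3.
C2 (4 σ bonds) has steric number 4: sp3.
C3 (4 σ bonds) has steric number 4: sp3.
C4: 4 σ bonds — 4 electron domains, sp3.
C5: 3 σ bonds, plus one π bond; 3 regions of electron density → sp2.
C6: 3 σ bonds, plus one π bond — 3 electron domains, sp2.
C7 is sp3: 4 σ bonds, 4 electron-density regions.

C1 sp3, C2 sp3, C3 sp3, C4 sp3, C5 sp2, C6 sp2, C7 sp3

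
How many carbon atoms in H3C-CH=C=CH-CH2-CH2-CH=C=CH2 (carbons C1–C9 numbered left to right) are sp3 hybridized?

3

C1: sp3 ✓
C2: sp2
C3: sp
C4: sp2
C5: sp3 ✓
C6: sp3 ✓
C7: sp2
C8: sp
C9: sp2
C1, C5, C6 → 3 sp3 carbons.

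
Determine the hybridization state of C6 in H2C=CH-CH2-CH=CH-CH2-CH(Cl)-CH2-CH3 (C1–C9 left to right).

sp^3

C6: 4 σ bonds — 4 electron domains, sp3.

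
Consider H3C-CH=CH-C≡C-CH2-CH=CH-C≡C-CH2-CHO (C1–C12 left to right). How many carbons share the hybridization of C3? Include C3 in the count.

C3 is sp2 (one π bond).
C1: sp3
C2: sp2 ✓
C3: sp2 ✓
C4: sp
C5: sp
C6: sp3
C7: sp2 ✓
C8: sp2 ✓
C9: sp
C10: sp
C11: sp3
C12: sp2 ✓
5 carbons are sp2.

5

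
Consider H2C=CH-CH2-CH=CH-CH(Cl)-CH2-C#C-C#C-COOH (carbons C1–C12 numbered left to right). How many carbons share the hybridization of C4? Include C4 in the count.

C4 is sp2 (one π bond).
C1: sp2 ✓
C2: sp2 ✓
C3: sp3
C4: sp2 ✓
C5: sp2 ✓
C6: sp3
C7: sp3
C8: sp
C9: sp
C10: sp
C11: sp
C12: sp2 ✓
5 carbons are sp2.

5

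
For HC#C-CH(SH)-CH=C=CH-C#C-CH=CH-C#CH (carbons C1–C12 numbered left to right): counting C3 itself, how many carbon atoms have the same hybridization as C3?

1

C3 is sp3 (only σ bonds).
C1: sp
C2: sp
C3: sp3 ✓
C4: sp2
C5: sp
C6: sp2
C7: sp
C8: sp
C9: sp2
C10: sp2
C11: sp
C12: sp
1 carbon is sp3.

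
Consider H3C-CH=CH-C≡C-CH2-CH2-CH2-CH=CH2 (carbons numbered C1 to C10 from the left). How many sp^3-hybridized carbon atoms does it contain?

C1: sp3 ✓
C2: sp2
C3: sp2
C4: sp
C5: sp
C6: sp3 ✓
C7: sp3 ✓
C8: sp3 ✓
C9: sp2
C10: sp2
C1, C6, C7, C8 → 4 sp3 carbons.

4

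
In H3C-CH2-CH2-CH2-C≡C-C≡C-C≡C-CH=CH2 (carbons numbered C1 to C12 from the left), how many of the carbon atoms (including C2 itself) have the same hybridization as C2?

C2 is sp3 (only σ bonds).
C1: sp3 ✓
C2: sp3 ✓
C3: sp3 ✓
C4: sp3 ✓
C5: sp
C6: sp
C7: sp
C8: sp
C9: sp
C10: sp
C11: sp2
C12: sp2
4 carbons are sp3.

4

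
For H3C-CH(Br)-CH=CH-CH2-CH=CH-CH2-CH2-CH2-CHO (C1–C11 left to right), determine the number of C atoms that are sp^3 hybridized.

C1: sp3 ✓
C2: sp3 ✓
C3: sp2
C4: sp2
C5: sp3 ✓
C6: sp2
C7: sp2
C8: sp3 ✓
C9: sp3 ✓
C10: sp3 ✓
C11: sp2
C1, C2, C5, C8, C9, C10 → 6 sp3 carbons.

6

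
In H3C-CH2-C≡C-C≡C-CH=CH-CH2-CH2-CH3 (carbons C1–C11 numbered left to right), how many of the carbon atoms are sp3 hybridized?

5

C1: sp3 ✓
C2: sp3 ✓
C3: sp
C4: sp
C5: sp
C6: sp
C7: sp2
C8: sp2
C9: sp3 ✓
C10: sp3 ✓
C11: sp3 ✓
C1, C2, C9, C10, C11 → 5 sp3 carbons.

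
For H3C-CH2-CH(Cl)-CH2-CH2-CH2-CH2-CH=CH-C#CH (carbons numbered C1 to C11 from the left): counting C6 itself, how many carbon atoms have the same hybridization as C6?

7

C6 is sp3 (only σ bonds).
C1: sp3 ✓
C2: sp3 ✓
C3: sp3 ✓
C4: sp3 ✓
C5: sp3 ✓
C6: sp3 ✓
C7: sp3 ✓
C8: sp2
C9: sp2
C10: sp
C11: sp
7 carbons are sp3.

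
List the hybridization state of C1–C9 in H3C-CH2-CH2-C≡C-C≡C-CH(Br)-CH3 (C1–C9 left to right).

C1 sp3, C2 sp3, C3 sp3, C4 sp, C5 sp, C6 sp, C7 sp, C8 sp3, C9 sp3

C1 has 4 σ bonds: steric number 4 → sp3.
C2 carries 4 σ bonds, giving a steric number of 4, so it is sp3.
C3: 4 σ bonds — 4 electron domains, sp3.
C4: 2 σ bonds, plus two π bonds; 2 regions of electron density → sp.
C5 — 2 σ bonds, plus two π bonds. Steric number 2, so sp.
C6 carries 2 σ bonds, plus two π bonds, giving a steric number of 2, so it is sp.
C7 is sp: 2 σ bonds, plus two π bonds, 2 electron-density regions.
C8 is sp3: 4 σ bonds, 4 electron-density regions.
C9: 4 σ bonds; 4 regions of electron density → sp3.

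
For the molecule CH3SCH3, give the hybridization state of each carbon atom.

Each carbon atom has 4 σ bonds: steric number 4 → sp3.

sp3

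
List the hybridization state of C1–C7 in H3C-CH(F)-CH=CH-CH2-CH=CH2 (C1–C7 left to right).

C1 sp3, C2 sp3, C3 sp2, C4 sp2, C5 sp3, C6 sp2, C7 sp2

C1 has 4 σ bonds: steric number 4 → sp3.
C2 — 4 σ bonds. Steric number 4, so sp3.
C3 is sp2: 3 σ bonds, plus one π bond, 3 electron-density regions.
C4: 3 σ bonds, plus one π bond — 3 electron domains, sp2.
C5 — 4 σ bonds. Steric number 4, so sp3.
C6 (3 σ bonds, plus one π bond) has steric number 3: sp2.
C7 (3 σ bonds, plus one π bond) has steric number 3: sp2.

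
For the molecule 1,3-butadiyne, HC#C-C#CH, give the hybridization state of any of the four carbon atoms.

Every carbon is part of a C≡C triple bond: two σ regions → sp.

sp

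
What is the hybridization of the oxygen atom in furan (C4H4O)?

One O lone pair is in the aromatic π system (p orbital), the other is in an sp2 hybrid in the ring plane; O has two σ bonds + one in-plane lone pair → sp2.

sp2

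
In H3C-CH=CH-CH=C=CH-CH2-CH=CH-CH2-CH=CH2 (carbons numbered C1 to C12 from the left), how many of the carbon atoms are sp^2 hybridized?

8

C1: sp3
C2: sp2 ✓
C3: sp2 ✓
C4: sp2 ✓
C5: sp
C6: sp2 ✓
C7: sp3
C8: sp2 ✓
C9: sp2 ✓
C10: sp3
C11: sp2 ✓
C12: sp2 ✓
C2, C3, C4, C6, C8, C9, C11, C12 → 8 sp2 carbons.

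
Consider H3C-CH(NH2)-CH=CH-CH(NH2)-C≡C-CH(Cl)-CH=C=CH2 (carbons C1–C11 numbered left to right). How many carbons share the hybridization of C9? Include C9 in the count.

4

C9 is sp2 (one π bond).
C1: sp3
C2: sp3
C3: sp2 ✓
C4: sp2 ✓
C5: sp3
C6: sp
C7: sp
C8: sp3
C9: sp2 ✓
C10: sp
C11: sp2 ✓
4 carbons are sp2.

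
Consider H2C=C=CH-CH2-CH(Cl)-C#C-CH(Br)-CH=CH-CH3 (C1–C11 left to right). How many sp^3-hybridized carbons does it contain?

4

C1: sp2
C2: sp
C3: sp2
C4: sp3 ✓
C5: sp3 ✓
C6: sp
C7: sp
C8: sp3 ✓
C9: sp2
C10: sp2
C11: sp3 ✓
C4, C5, C8, C11 → 4 sp3 carbons.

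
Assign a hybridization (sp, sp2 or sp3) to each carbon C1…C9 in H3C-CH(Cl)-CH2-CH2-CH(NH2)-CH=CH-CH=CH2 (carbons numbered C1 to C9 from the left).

C1 sp3, C2 sp3, C3 sp3, C4 sp3, C5 sp3, C6 sp2, C7 sp2, C8 sp2, C9 sp2

C1 is sp3: 4 σ bonds, 4 electron-density regions.
C2 is sp3: 4 σ bonds, 4 electron-density regions.
C3: 4 σ bonds — 4 electron domains, sp3.
C4 — 4 σ bonds. Steric number 4, so sp3.
C5 — 4 σ bonds. Steric number 4, so sp3.
C6 has 3 σ bonds, plus one π bond: steric number 3 → sp2.
C7 (3 σ bonds, plus one π bond) has steric number 3: sp2.
C8 carries 3 σ bonds, plus one π bond, giving a steric number of 3, so it is sp2.
C9 is sp2: 3 σ bonds, plus one π bond, 3 electron-density regions.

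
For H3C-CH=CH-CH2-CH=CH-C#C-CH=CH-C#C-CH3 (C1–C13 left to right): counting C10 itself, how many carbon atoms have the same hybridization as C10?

C10 is sp2 (one π bond).
C1: sp3
C2: sp2 ✓
C3: sp2 ✓
C4: sp3
C5: sp2 ✓
C6: sp2 ✓
C7: sp
C8: sp
C9: sp2 ✓
C10: sp2 ✓
C11: sp
C12: sp
C13: sp3
6 carbons are sp2.

6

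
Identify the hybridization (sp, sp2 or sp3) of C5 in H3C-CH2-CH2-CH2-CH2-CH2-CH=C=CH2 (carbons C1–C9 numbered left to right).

sp^3

C5 is sp3: 4 σ bonds, 4 electron-density regions.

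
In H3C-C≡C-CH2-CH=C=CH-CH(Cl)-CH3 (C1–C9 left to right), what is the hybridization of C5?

sp²

C5 (3 σ bonds, plus one π bond) has steric number 3: sp2.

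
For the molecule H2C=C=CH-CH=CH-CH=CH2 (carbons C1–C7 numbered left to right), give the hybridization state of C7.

sp^2

C7 — 3 σ bonds, plus one π bond. Steric number 3, so sp2.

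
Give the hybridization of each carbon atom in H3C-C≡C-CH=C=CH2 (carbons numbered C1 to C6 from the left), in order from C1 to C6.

C1 sp3, C2 sp, C3 sp, C4 sp2, C5 sp, C6 sp2

C1 is sp3: 4 σ bonds, 4 electron-density regions.
C2 has 2 σ bonds, plus two π bonds: steric number 2 → sp.
C3 — 2 σ bonds, plus two π bonds. Steric number 2, so sp.
C4 has 3 σ bonds, plus one π bond: steric number 3 → sp2.
C5 — 2 σ bonds, plus two π bonds. Steric number 2, so sp.
C6 (3 σ bonds, plus one π bond) has steric number 3: sp2.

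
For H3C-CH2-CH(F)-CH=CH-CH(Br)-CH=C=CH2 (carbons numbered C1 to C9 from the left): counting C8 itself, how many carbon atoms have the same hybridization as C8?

1

C8 is sp (two π bonds).
C1: sp3
C2: sp3
C3: sp3
C4: sp2
C5: sp2
C6: sp3
C7: sp2
C8: sp ✓
C9: sp2
1 carbon is sp.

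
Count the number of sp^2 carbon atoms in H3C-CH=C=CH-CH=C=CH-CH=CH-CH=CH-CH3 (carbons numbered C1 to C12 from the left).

C1: sp3
C2: sp2 ✓
C3: sp
C4: sp2 ✓
C5: sp2 ✓
C6: sp
C7: sp2 ✓
C8: sp2 ✓
C9: sp2 ✓
C10: sp2 ✓
C11: sp2 ✓
C12: sp3
C2, C4, C5, C7, C8, C9, C10, C11 → 8 sp2 carbons.

8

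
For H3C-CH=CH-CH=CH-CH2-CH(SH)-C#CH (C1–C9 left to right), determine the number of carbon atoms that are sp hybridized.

2

C1: sp3
C2: sp2
C3: sp2
C4: sp2
C5: sp2
C6: sp3
C7: sp3
C8: sp ✓
C9: sp ✓
C8, C9 → 2 sp carbons.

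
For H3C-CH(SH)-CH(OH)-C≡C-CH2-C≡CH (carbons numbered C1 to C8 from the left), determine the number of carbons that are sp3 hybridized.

4

C1: sp3 ✓
C2: sp3 ✓
C3: sp3 ✓
C4: sp
C5: sp
C6: sp3 ✓
C7: sp
C8: sp
C1, C2, C3, C6 → 4 sp3 carbons.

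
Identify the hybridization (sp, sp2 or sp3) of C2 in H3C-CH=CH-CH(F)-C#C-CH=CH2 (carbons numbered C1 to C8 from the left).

C2 is sp2: 3 σ bonds, plus one π bond, 3 electron-density regions.

sp^2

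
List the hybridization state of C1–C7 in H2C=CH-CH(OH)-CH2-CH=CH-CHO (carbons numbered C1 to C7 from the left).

C1 sp2, C2 sp2, C3 sp3, C4 sp3, C5 sp2, C6 sp2, C7 sp2

C1 is sp2: 3 σ bonds, plus one π bond, 3 electron-density regions.
C2 is sp2: 3 σ bonds, plus one π bond, 3 electron-density regions.
C3 is sp3: 4 σ bonds, 4 electron-density regions.
C4 (4 σ bonds) has steric number 4: sp3.
C5 carries 3 σ bonds, plus one π bond, giving a steric number of 3, so it is sp2.
C6 — 3 σ bonds, plus one π bond. Steric number 3, so sp2.
C7 has 3 σ bonds, plus one π bond: steric number 3 → sp2.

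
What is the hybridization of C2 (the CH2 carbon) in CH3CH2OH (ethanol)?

C2 (the CH2 carbon) carries 4 σ bonds, giving a steric number of 4, so it is sp3.

sp3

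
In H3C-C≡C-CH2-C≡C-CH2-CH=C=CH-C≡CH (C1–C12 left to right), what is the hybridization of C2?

sp

C2 has 2 σ bonds, plus two π bonds: steric number 2 → sp.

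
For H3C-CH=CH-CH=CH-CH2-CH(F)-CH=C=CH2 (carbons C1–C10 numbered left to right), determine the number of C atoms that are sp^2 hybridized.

C1: sp3
C2: sp2 ✓
C3: sp2 ✓
C4: sp2 ✓
C5: sp2 ✓
C6: sp3
C7: sp3
C8: sp2 ✓
C9: sp
C10: sp2 ✓
C2, C3, C4, C5, C8, C10 → 6 sp2 carbons.

6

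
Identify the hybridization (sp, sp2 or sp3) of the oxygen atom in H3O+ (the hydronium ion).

sp³

Three σ bonds + one lone pair = steric number 4 → sp3.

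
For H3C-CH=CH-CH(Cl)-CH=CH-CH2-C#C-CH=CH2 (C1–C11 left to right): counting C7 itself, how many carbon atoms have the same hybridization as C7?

3

C7 is sp3 (only σ bonds).
C1: sp3 ✓
C2: sp2
C3: sp2
C4: sp3 ✓
C5: sp2
C6: sp2
C7: sp3 ✓
C8: sp
C9: sp
C10: sp2
C11: sp2
3 carbons are sp3.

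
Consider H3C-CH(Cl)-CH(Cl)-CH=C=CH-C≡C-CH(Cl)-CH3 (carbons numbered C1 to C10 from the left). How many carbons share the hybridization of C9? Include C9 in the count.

5

C9 is sp3 (only σ bonds).
C1: sp3 ✓
C2: sp3 ✓
C3: sp3 ✓
C4: sp2
C5: sp
C6: sp2
C7: sp
C8: sp
C9: sp3 ✓
C10: sp3 ✓
5 carbons are sp3.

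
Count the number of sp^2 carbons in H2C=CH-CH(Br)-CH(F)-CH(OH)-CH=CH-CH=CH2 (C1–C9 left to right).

6

C1: sp2 ✓
C2: sp2 ✓
C3: sp3
C4: sp3
C5: sp3
C6: sp2 ✓
C7: sp2 ✓
C8: sp2 ✓
C9: sp2 ✓
C1, C2, C6, C7, C8, C9 → 6 sp2 carbons.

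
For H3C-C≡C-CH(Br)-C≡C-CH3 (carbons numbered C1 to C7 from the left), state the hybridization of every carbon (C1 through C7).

C1 sp3, C2 sp, C3 sp, C4 sp3, C5 sp, C6 sp, C7 sp3

C1 — 4 σ bonds. Steric number 4, so sp3.
C2: 2 σ bonds, plus two π bonds — 2 electron domains, sp.
C3 is sp: 2 σ bonds, plus two π bonds, 2 electron-density regions.
C4: 4 σ bonds — 4 electron domains, sp3.
C5 has 2 σ bonds, plus two π bonds: steric number 2 → sp.
C6 — 2 σ bonds, plus two π bonds. Steric number 2, so sp.
C7 — 4 σ bonds. Steric number 4, so sp3.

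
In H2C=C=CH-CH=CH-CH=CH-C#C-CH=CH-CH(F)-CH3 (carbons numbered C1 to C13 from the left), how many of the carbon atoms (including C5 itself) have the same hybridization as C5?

8

C5 is sp2 (one π bond).
C1: sp2 ✓
C2: sp
C3: sp2 ✓
C4: sp2 ✓
C5: sp2 ✓
C6: sp2 ✓
C7: sp2 ✓
C8: sp
C9: sp
C10: sp2 ✓
C11: sp2 ✓
C12: sp3
C13: sp3
8 carbons are sp2.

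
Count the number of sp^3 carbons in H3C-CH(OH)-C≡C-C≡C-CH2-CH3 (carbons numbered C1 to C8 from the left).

4

C1: sp3 ✓
C2: sp3 ✓
C3: sp
C4: sp
C5: sp
C6: sp
C7: sp3 ✓
C8: sp3 ✓
C1, C2, C7, C8 → 4 sp3 carbons.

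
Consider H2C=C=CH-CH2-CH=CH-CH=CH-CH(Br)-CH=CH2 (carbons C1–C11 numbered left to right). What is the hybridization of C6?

sp²

C6 carries 3 σ bonds, plus one π bond, giving a steric number of 3, so it is sp2.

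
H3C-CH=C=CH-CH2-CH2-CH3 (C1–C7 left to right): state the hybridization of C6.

sp3

C6 is sp3: 4 σ bonds, 4 electron-density regions.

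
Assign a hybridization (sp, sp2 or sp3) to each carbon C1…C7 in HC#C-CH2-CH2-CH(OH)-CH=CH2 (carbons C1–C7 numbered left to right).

C1 sp, C2 sp, C3 sp3, C4 sp3, C5 sp3, C6 sp2, C7 sp2

C1 has 2 σ bonds, plus two π bonds: steric number 2 → sp.
C2 has 2 σ bonds, plus two π bonds: steric number 2 → sp.
C3: 4 σ bonds; 4 regions of electron density → sp3.
C4 is sp3: 4 σ bonds, 4 electron-density regions.
C5: 4 σ bonds — 4 electron domains, sp3.
C6 — 3 σ bonds, plus one π bond. Steric number 3, so sp2.
C7 carries 3 σ bonds, plus one π bond, giving a steric number of 3, so it is sp2.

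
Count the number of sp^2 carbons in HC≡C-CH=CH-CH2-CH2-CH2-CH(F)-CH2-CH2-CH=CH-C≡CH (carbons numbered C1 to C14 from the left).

4

C1: sp
C2: sp
C3: sp2 ✓
C4: sp2 ✓
C5: sp3
C6: sp3
C7: sp3
C8: sp3
C9: sp3
C10: sp3
C11: sp2 ✓
C12: sp2 ✓
C13: sp
C14: sp
C3, C4, C11, C12 → 4 sp2 carbons.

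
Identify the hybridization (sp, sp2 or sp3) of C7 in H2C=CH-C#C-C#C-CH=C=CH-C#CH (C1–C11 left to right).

C7 (3 σ bonds, plus one π bond) has steric number 3: sp2.

sp²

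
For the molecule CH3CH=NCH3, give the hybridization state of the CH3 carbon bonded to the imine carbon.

The CH3 carbon bonded to the imine carbon: 4 σ bonds — 4 electron domains, sp3.

sp^3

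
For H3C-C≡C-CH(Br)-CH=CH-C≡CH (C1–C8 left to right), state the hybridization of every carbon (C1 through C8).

C1 sp3, C2 sp, C3 sp, C4 sp3, C5 sp2, C6 sp2, C7 sp, C8 sp

C1 — 4 σ bonds. Steric number 4, so sp3.
C2 is sp: 2 σ bonds, plus two π bonds, 2 electron-density regions.
C3 (2 σ bonds, plus two π bonds) has steric number 2: sp.
C4 is sp3: 4 σ bonds, 4 electron-density regions.
C5: 3 σ bonds, plus one π bond — 3 electron domains, sp2.
C6: 3 σ bonds, plus one π bond — 3 electron domains, sp2.
C7 has 2 σ bonds, plus two π bonds: steric number 2 → sp.
C8 (2 σ bonds, plus two π bonds) has steric number 2: sp.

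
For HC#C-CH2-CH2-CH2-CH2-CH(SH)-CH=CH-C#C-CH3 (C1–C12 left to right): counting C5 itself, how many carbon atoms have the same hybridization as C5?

6

C5 is sp3 (only σ bonds).
C1: sp
C2: sp
C3: sp3 ✓
C4: sp3 ✓
C5: sp3 ✓
C6: sp3 ✓
C7: sp3 ✓
C8: sp2
C9: sp2
C10: sp
C11: sp
C12: sp3 ✓
6 carbons are sp3.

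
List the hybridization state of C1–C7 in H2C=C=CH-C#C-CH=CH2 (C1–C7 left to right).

C1 sp2, C2 sp, C3 sp2, C4 sp, C5 sp, C6 sp2, C7 sp2

C1 (3 σ bonds, plus one π bond) has steric number 3: sp2.
C2: 2 σ bonds, plus two π bonds — 2 electron domains, sp.
C3 (3 σ bonds, plus one π bond) has steric number 3: sp2.
C4 is sp: 2 σ bonds, plus two π bonds, 2 electron-density regions.
C5 is sp: 2 σ bonds, plus two π bonds, 2 electron-density regions.
C6 is sp2: 3 σ bonds, plus one π bond, 3 electron-density regions.
C7 — 3 σ bonds, plus one π bond. Steric number 3, so sp2.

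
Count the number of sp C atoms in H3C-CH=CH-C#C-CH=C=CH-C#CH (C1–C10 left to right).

C1: sp3
C2: sp2
C3: sp2
C4: sp ✓
C5: sp ✓
C6: sp2
C7: sp ✓
C8: sp2
C9: sp ✓
C10: sp ✓
C4, C5, C7, C9, C10 → 5 sp carbons.

5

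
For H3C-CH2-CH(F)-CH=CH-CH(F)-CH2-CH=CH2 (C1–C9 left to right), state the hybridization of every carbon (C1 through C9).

C1 sp3, C2 sp3, C3 sp3, C4 sp2, C5 sp2, C6 sp3, C7 sp3, C8 sp2, C9 sp2

C1: 4 σ bonds — 4 electron domains, sp3.
C2: 4 σ bonds; 4 regions of electron density → sp3.
C3 — 4 σ bonds. Steric number 4, so sp3.
C4 has 3 σ bonds, plus one π bond: steric number 3 → sp2.
C5 has 3 σ bonds, plus one π bond: steric number 3 → sp2.
C6 (4 σ bonds) has steric number 4: sp3.
C7: 4 σ bonds — 4 electron domains, sp3.
C8 is sp2: 3 σ bonds, plus one π bond, 3 electron-density regions.
C9: 3 σ bonds, plus one π bond — 3 electron domains, sp2.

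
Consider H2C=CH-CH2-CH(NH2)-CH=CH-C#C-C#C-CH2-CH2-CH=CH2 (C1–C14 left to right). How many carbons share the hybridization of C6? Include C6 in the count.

C6 is sp2 (one π bond).
C1: sp2 ✓
C2: sp2 ✓
C3: sp3
C4: sp3
C5: sp2 ✓
C6: sp2 ✓
C7: sp
C8: sp
C9: sp
C10: sp
C11: sp3
C12: sp3
C13: sp2 ✓
C14: sp2 ✓
6 carbons are sp2.

6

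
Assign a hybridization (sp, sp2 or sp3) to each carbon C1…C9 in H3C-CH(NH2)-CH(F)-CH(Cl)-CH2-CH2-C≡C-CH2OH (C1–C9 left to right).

C1 sp3, C2 sp3, C3 sp3, C4 sp3, C5 sp3, C6 sp3, C7 sp, C8 sp, C9 sp3

C1: 4 σ bonds — 4 electron domains, sp3.
C2 is sp3: 4 σ bonds, 4 electron-density regions.
C3: 4 σ bonds — 4 electron domains, sp3.
C4: 4 σ bonds — 4 electron domains, sp3.
C5: 4 σ bonds; 4 regions of electron density → sp3.
C6 is sp3: 4 σ bonds, 4 electron-density regions.
C7 (2 σ bonds, plus two π bonds) has steric number 2: sp.
C8 has 2 σ bonds, plus two π bonds: steric number 2 → sp.
C9 — 4 σ bonds. Steric number 4, so sp3.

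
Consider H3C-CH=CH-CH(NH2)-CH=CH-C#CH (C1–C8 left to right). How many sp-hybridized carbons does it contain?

C1: sp3
C2: sp2
C3: sp2
C4: sp3
C5: sp2
C6: sp2
C7: sp ✓
C8: sp ✓
C7, C8 → 2 sp carbons.

2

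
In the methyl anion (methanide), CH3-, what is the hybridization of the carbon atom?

sp^3

Three σ bonds + one lone pair = steric number 4 → sp3, pyramidal.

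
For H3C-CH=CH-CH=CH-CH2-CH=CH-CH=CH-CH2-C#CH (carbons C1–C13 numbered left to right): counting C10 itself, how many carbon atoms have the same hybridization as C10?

8

C10 is sp2 (one π bond).
C1: sp3
C2: sp2 ✓
C3: sp2 ✓
C4: sp2 ✓
C5: sp2 ✓
C6: sp3
C7: sp2 ✓
C8: sp2 ✓
C9: sp2 ✓
C10: sp2 ✓
C11: sp3
C12: sp
C13: sp
8 carbons are sp2.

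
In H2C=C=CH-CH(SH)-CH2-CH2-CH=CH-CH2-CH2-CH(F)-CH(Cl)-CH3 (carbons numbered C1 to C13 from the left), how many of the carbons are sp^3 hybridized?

8

C1: sp2
C2: sp
C3: sp2
C4: sp3 ✓
C5: sp3 ✓
C6: sp3 ✓
C7: sp2
C8: sp2
C9: sp3 ✓
C10: sp3 ✓
C11: sp3 ✓
C12: sp3 ✓
C13: sp3 ✓
C4, C5, C6, C9, C10, C11, C12, C13 → 8 sp3 carbons.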